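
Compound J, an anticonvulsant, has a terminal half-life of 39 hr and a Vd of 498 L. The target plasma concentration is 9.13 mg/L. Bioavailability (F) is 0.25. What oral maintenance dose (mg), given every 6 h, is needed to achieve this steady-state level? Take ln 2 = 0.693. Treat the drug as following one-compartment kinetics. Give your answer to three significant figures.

CL = 0.693 × Vd / t½ = 0.693 × 498.0 / 39 = 8.849 L/h
D = CL × Css × τ / F = 8.849 × 9.13 × 6 / 0.25 = 1939 mg

1940 mg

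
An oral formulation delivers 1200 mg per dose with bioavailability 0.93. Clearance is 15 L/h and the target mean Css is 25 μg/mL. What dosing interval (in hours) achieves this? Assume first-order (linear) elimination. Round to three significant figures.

F·D/τ = CL·Css → τ = F·D / (CL·Css).
τ = 0.93 × 1200 / (15 × 25) = 2.976 h

2.98 h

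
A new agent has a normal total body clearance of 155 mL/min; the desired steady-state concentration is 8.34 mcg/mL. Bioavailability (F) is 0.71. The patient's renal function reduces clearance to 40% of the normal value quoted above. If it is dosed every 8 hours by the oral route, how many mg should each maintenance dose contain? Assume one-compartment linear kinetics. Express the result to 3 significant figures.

350 mg

CL = 155 mL/min × 60/1000 = 9.300 L/h
Patient clearance = 0.4 × 9.300 = 3.720 L/h
At steady state, dose per interval replaces the amount cleared in that interval: F·D/τ = CL·Css.
D = CL × Css × τ / F = 3.720 × 8.34 × 8 / 0.71 = 349.6 mg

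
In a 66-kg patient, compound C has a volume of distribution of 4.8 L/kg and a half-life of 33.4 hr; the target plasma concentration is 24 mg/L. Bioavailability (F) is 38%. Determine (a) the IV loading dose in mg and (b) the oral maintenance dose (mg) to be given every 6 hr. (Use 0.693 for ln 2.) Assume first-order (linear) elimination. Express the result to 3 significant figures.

(a) 7600 mg; (b) 2490 mg

Vd(total) = 66 kg × 4.8 L/kg = 316.8 L
LD = Vd × C = 316.8 × 24 = 7603 mg
CL = 0.693 × Vd / t½ = 0.693 × 316.8 / 33.4 = 6.573 L/h
D = CL × Css × τ / F = 6.573 × 24 × 6 / 0.38 = 2491 mg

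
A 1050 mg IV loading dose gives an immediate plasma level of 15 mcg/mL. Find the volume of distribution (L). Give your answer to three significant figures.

70.0 L

Immediately after an IV bolus, C₀ = Dose / Vd, so Vd = Dose / C₀.
Vd = 1050 / 15 = 70.00 L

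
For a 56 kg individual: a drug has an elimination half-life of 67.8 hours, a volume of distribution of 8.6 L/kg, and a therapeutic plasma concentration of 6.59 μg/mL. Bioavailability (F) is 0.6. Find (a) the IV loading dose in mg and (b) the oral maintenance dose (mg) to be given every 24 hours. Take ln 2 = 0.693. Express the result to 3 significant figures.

(a) 3170 mg; (b) 1300 mg

Vd(total) = 56 kg × 8.6 L/kg = 481.6 L
LD = Vd × C = 481.6 × 6.59 = 3174 mg
CL = 0.693 × Vd / t½ = 0.693 × 481.6 / 67.8 = 4.923 L/h
D = CL × Css × τ / F = 4.923 × 6.59 × 24 / 0.6 = 1298 mg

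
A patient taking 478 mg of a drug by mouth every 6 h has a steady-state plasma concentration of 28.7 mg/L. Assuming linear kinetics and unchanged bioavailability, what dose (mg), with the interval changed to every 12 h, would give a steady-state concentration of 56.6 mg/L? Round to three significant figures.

With linear kinetics, Css is proportional to dose rate (D/τ) at fixed clearance.
D₂ = D₁ × (Css,target / Css,current) × (τ₂/τ₁) = 478 × (56.6/28.7) × (12/6) = 1885 mg

1890 mg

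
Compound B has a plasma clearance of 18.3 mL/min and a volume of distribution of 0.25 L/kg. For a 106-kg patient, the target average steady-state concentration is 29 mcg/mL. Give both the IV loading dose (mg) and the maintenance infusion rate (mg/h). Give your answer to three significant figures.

Vd(total) = 106 kg × 0.25 L/kg = 26.50 L
LD = Vd · C_target = 26.50 × 29 = 768.5 mg
Convert clearance: 18.3 mL/min × 60 min/h ÷ 1000 mL/L = 1.098 L/h
Maintenance: replace elimination → rate = CL × Css = 1.098 × 29 = 31.84 mg/h

(a) 769 mg; (b) 31.8 mg/h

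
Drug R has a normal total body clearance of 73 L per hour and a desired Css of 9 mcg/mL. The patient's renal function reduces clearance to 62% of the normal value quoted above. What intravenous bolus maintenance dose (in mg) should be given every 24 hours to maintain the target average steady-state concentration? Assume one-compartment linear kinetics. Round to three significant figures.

Patient clearance = 0.62 × 73.00 = 45.26 L/h
D = CL × Css × τ = 45.26 × 9 × 24 = 9776 mg

9780 mg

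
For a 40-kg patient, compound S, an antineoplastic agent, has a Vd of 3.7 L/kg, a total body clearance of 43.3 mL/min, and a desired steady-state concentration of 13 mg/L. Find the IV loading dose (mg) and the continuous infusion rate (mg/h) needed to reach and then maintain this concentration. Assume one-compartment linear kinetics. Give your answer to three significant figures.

Vd = 3.7 L/kg × 40 kg = 148.0 L
Loading dose = Vd × C = 148.0 × 13 = 1924 mg
CL = 43.3 mL/min × 60/1000 = 2.598 L/h
Maintenance infusion rate = CL × Css = 2.598 × 13 = 33.77 mg/h

(a) 1920 mg; (b) 33.8 mg/h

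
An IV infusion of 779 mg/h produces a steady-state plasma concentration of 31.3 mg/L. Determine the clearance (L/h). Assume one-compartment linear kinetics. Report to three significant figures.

At steady state, infusion rate = CL × Css, so CL = rate / Css.
CL = 779 / 31.3 = 24.89 L/h

24.9 L/h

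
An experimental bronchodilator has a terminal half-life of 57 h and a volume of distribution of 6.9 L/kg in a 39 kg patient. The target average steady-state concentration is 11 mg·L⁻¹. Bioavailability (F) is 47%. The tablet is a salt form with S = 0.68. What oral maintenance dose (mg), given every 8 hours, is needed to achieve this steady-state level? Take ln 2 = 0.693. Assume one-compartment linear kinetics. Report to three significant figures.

Vd(total) = 39 kg × 6.9 L/kg = 269.1 L
CL = 0.693 × Vd / t½ = 0.693 × 269.1 / 57 = 3.272 L/h
D = CL × Css × τ / F / S = 3.272 × 11 × 8 / 0.47 / 0.68 = 900.9 mg

901 mg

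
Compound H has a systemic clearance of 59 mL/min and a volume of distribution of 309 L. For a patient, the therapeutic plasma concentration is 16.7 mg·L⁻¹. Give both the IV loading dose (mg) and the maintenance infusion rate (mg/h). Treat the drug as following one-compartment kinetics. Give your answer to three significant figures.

Loading dose = Vd × C = 309.0 × 16.7 = 5160 mg
CL = 59 mL/min × 60/1000 = 3.540 L/h
Infusion rate = 3.540 L/h × 16.7 mg/L = 59.12 mg/h

(a) 5160 mg; (b) 59.1 mg/h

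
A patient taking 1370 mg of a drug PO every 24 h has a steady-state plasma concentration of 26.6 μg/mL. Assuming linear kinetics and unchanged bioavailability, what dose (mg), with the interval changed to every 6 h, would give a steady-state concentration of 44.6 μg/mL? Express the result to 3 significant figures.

574 mg

For first-order elimination, Css ∝ F·D/(CL·τ); F and CL are unchanged, so Css ∝ D/τ.
D₂ = D₁ × (Css,target / Css,current) × (τ₂/τ₁) = 1370 × (44.6/26.6) × (6/24) = 574.3 mg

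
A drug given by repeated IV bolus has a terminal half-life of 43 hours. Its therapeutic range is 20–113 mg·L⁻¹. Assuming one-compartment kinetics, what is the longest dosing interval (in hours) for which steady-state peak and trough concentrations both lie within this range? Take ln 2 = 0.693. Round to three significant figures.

k = 0.693 / t½ = 0.693 / 43 = 0.01612 h⁻¹
Between IV bolus doses, concentration decays as C = C₀·e^(−kτ), so C_peak/C_trough = e^(kτ).
τ_max = ln(C_peak/C_trough) / k = ln(113/20) / 0.01612 = 1.732 / 0.01612 = 107.4 h

107 h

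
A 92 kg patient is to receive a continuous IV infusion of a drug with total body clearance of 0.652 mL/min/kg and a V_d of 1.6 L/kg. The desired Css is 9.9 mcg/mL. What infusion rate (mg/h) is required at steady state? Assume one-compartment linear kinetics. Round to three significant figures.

35.6 mg/h

CL = 0.652 mL/min/kg × 92 kg = 59.98 mL/min = 59.98 × 60/1000 = 3.599 L/h
Maintenance depends on clearance, not Vd — rate in must match rate out.
Rate = CL × Css = 3.599 × 9.9 = 35.63 mg/h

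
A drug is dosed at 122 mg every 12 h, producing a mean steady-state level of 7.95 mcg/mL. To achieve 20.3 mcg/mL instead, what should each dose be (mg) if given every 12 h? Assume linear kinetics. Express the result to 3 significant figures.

For first-order elimination, Css ∝ F·D/(CL·τ); F and CL are unchanged, so Css ∝ D/τ.
D₂ = D₁ × (Css,target / Css,current) = 122 × 20.3/7.95 = 311.5 mg

312 mg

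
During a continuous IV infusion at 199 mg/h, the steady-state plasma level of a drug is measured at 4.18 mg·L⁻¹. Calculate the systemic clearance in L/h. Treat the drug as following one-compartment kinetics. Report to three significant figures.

At steady state, infusion rate = CL × Css, so CL = rate / Css.
CL = 199 / 4.18 = 47.61 L/h

47.6 L/h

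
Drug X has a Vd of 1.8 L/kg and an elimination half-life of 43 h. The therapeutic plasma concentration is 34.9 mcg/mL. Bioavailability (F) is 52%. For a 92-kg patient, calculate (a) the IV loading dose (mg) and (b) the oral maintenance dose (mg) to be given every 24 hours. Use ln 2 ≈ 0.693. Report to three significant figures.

Total Vd = 1.8 × 92 = 165.6 L
LD = Vd × C = 165.6 × 34.9 = 5779 mg
CL = 0.693 × Vd / t½ = 0.693 × 165.6 / 43 = 2.669 L/h
D = CL × Css × τ / F = 2.669 × 34.9 × 24 / 0.52 = 4299 mg

(a) 5780 mg; (b) 4300 mg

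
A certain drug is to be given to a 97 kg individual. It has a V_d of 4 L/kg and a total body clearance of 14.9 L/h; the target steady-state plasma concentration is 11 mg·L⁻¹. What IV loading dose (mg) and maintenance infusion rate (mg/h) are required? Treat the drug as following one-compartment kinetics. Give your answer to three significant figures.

(a) 4270 mg; (b) 164 mg/h

Total Vd = 4 × 97 = 388.0 L
Loading: fill Vd to C_target → 388.0 L × 11 mg/L = 4268 mg
Infusion rate = 14.90 L/h × 11 mg/L = 163.9 mg/h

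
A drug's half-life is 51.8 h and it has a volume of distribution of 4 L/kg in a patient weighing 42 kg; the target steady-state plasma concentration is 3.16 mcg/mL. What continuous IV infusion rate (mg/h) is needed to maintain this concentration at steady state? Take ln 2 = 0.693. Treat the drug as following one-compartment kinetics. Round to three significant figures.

7.10 mg/h

Total Vd = 4 × 42 = 168.0 L
CL = ln 2 · Vd / t½ = 0.693 × 168.0 / 51.8 = 2.248 L/h
Infusion rate = CL × Css = 2.248 × 3.16 = 7.104 mg/h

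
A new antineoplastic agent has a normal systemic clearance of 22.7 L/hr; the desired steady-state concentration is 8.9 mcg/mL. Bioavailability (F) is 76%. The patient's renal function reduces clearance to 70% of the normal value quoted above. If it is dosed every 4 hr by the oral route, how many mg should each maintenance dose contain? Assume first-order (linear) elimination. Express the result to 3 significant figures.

744 mg

Patient clearance = 0.7 × 22.70 = 15.89 L/h
At steady state, dose per interval replaces the amount cleared in that interval: F·D/τ = CL·Css.
D = CL × Css × τ / F = 15.89 × 8.9 × 4 / 0.76 = 744.3 mg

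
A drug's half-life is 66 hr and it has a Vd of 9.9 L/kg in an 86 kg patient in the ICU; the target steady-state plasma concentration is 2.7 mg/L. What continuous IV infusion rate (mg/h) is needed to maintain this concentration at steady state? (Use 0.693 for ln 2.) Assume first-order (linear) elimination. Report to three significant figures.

Vd(total) = 86 kg × 9.9 L/kg = 851.4 L
k = 0.693/66 = 0.01050 h⁻¹, so CL = k·Vd = 0.01050 × 851.4 = 8.940 L/h
Infusion rate = CL × Css = 8.940 × 2.7 = 24.14 mg/h

24.1 mg/h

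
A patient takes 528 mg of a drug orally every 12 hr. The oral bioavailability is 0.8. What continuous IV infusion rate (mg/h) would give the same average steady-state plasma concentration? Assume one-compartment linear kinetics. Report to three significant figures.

35.2 mg/h

Equivalent systemic input: infusion rate = F·D/τ.
Rate = 0.8 × 528 / 12 = 35.20 mg/h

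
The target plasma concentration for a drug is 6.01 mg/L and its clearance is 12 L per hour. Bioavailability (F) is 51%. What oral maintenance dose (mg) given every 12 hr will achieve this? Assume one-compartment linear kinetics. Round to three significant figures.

D = CL × Css × τ / F = 12.00 × 6.01 × 12 / 0.51 = 1697 mg

1700 mg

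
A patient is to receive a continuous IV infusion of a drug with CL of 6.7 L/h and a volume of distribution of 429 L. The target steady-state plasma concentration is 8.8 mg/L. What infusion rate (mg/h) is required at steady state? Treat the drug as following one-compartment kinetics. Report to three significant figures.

At steady state, infusion rate equals elimination rate: rate in = CL × Css.
Rate = CL × Css = 6.700 × 8.8 = 58.96 mg/h

59.0 mg/h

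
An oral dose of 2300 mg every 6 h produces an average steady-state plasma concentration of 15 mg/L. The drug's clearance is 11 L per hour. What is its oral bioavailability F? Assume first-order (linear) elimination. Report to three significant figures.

F·D/τ = CL·Css at steady state → F = CL·Css·τ / D.
F = 11 × 15 × 6 / 2300 = 0.430

0.430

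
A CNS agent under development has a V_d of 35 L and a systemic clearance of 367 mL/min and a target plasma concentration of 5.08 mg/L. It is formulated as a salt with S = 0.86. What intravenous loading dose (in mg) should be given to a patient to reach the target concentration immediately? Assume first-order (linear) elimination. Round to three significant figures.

LD = Vd × C / S = 35.00 × 5.080 / 0.86 = 206.7 mg

207 mg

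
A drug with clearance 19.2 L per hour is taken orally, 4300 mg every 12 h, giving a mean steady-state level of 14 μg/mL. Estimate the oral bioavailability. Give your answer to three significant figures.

0.750

F·D/τ = CL·Css at steady state → F = CL·Css·τ / D.
F = 19.2 × 14 × 12 / 4300 = 0.750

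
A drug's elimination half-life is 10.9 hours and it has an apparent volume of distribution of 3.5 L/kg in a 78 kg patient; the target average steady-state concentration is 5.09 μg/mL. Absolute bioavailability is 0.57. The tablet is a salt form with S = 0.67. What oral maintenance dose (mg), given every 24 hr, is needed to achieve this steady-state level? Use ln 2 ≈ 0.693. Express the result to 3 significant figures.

Total Vd = 3.5 × 78 = 273.0 L
CL = 0.693 × Vd / t½ = 0.693 × 273.0 / 10.9 = 17.36 L/h
D = CL × Css × τ / F / S = 17.36 × 5.09 × 24 / 0.57 / 0.67 = 5553 mg

5550 mg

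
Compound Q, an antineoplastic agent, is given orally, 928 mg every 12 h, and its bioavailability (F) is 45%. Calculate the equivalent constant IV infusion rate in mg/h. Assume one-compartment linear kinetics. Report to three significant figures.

Equivalent systemic input: infusion rate = F·D/τ.
Rate = 0.45 × 928 / 12 = 34.80 mg/h

34.8 mg/h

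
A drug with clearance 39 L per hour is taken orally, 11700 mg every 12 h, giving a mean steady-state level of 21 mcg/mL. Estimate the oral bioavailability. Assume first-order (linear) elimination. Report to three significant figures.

F·D/τ = CL·Css at steady state → F = CL·Css·τ / D.
F = 39 × 21 × 12 / 11700 = 0.840

0.840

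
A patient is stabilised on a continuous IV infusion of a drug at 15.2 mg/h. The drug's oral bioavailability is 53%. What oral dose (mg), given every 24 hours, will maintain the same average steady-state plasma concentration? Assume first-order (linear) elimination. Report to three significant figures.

To maintain the same Css, the systemic dosing rate must be unchanged: F·D/τ = infusion rate.
D = rate × τ / F = 15.2 × 24 / 0.53 = 688.3 mg

688 mg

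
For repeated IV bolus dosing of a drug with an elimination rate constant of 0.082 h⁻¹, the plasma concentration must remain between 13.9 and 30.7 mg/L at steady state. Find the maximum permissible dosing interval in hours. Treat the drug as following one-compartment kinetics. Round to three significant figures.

Between IV bolus doses, concentration decays as C = C₀·e^(−kτ), so C_peak/C_trough = e^(kτ).
τ_max = ln(C_peak/C_trough) / k = ln(30.7/13.9) / 0.08200 = 0.7924 / 0.08200 = 9.663 h

9.66 h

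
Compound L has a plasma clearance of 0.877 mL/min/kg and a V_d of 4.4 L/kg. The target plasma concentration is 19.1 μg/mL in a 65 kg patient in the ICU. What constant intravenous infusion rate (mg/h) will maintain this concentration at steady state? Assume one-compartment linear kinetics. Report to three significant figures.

65.3 mg/h

CL = 0.877 mL/min/kg × 65 kg = 57.01 mL/min = 57.01 × 60/1000 = 3.421 L/h
Rate = CL × Css = 3.421 × 19.1 = 65.34 mg/h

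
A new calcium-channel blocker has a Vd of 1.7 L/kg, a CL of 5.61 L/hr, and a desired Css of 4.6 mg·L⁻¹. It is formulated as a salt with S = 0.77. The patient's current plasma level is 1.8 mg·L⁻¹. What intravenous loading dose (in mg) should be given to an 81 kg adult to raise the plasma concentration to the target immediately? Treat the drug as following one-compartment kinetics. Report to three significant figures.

Vd = 1.7 L/kg × 81 kg = 137.7 L
The loading dose fills Vd to the target concentration.
Concentration deficit ΔC = 4.6 − 1.8 = 2.800 mg/L
LD = Vd × ΔC / S = 137.7 × 2.800 / 0.77 = 500.7 mg

501 mg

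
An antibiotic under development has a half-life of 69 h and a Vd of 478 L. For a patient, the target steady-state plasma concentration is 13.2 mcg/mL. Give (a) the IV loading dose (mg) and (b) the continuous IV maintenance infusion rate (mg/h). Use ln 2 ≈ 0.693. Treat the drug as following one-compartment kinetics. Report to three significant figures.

LD = Vd × C = 478.0 × 13.2 = 6310 mg
CL = 0.693 × Vd / t½ = 0.693 × 478.0 / 69 = 4.801 L/h
Infusion rate = CL × Css = 4.801 × 13.2 = 63.37 mg/h

(a) 6310 mg; (b) 63.4 mg/h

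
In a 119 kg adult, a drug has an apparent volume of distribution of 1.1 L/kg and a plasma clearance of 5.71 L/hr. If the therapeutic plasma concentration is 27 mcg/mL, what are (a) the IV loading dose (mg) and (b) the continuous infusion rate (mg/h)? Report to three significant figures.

(a) 3530 mg; (b) 154 mg/h

Total Vd = 1.1 × 119 = 130.9 L
Loading: fill Vd to C_target → 130.9 L × 27 mg/L = 3534 mg
Maintenance: replace elimination → rate = CL × Css = 5.710 × 27 = 154.2 mg/h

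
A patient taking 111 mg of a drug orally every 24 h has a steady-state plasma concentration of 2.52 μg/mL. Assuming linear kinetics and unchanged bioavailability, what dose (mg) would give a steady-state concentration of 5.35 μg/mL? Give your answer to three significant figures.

236 mg

For first-order elimination, Css ∝ F·D/(CL·τ); F and CL are unchanged, so Css ∝ D/τ.
D₂ = D₁ × (Css,target / Css,current) = 111 × 5.35/2.52 = 235.7 mg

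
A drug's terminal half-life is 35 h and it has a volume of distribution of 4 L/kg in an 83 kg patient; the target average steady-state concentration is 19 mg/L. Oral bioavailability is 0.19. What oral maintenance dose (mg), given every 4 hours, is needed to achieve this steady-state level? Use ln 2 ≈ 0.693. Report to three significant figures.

Vd = 4 L/kg × 83 kg = 332.0 L
CL = ln 2 · Vd / t½ = 0.693 × 332.0 / 35 = 6.574 L/h
D = CL × Css × τ / F = 6.574 × 19 × 4 / 0.19 = 2630 mg

2630 mg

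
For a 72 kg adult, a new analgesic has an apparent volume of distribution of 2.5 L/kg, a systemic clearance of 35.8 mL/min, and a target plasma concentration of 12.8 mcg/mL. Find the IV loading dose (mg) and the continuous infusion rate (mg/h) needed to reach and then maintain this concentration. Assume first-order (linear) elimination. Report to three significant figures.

(a) 2300 mg; (b) 27.5 mg/h

Total Vd = 2.5 × 72 = 180.0 L
LD = Vd · C_target = 180.0 × 12.8 = 2304 mg
CL = 35.8 mL/min = 35.8 × 0.06 = 2.148 L/h
Maintenance: replace elimination → rate = CL × Css = 2.148 × 12.8 = 27.49 mg/h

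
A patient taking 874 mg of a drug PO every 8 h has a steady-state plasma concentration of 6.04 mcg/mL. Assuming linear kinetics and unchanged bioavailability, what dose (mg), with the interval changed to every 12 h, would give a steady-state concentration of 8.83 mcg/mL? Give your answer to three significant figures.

1920 mg

For first-order elimination, Css ∝ F·D/(CL·τ); F and CL are unchanged, so Css ∝ D/τ.
D₂ = D₁ × (Css,target / Css,current) × (τ₂/τ₁) = 874 × (8.83/6.04) × (12/8) = 1917 mg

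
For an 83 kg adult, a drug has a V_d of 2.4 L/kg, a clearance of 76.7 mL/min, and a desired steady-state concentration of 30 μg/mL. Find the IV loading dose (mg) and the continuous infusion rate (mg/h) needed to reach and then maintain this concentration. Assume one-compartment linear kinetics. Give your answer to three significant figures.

(a) 5980 mg; (b) 138 mg/h

Vd(total) = 83 kg × 2.4 L/kg = 199.2 L
LD = Vd · C_target = 199.2 × 30 = 5976 mg
Convert clearance: 76.7 mL/min × 60 min/h ÷ 1000 mL/L = 4.602 L/h
Maintenance: replace elimination → rate = CL × Css = 4.602 × 30 = 138.1 mg/h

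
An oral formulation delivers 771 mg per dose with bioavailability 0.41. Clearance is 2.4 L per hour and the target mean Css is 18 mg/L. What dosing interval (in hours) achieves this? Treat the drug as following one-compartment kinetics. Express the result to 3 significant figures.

7.32 h

F·D/τ = CL·Css → τ = F·D / (CL·Css).
τ = 0.41 × 771 / (2.4 × 18) = 7.317 h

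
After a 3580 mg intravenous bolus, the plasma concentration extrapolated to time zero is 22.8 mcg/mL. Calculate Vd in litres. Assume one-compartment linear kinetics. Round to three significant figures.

157 L

Immediately after an IV bolus, C₀ = Dose / Vd, so Vd = Dose / C₀.
Vd = 3580 / 22.8 = 157.0 L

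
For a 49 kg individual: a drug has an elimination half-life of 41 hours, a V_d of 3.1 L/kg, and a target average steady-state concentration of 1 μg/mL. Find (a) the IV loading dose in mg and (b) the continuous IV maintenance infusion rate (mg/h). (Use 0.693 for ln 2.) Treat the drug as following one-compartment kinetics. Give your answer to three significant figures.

Vd = 3.1 L/kg × 49 kg = 151.9 L
LD = Vd × C = 151.9 × 1 = 151.9 mg
CL = 0.693 × Vd / t½ = 0.693 × 151.9 / 41 = 2.567 L/h
Infusion rate = CL × Css = 2.567 × 1 = 2.567 mg/h

(a) 152 mg; (b) 2.57 mg/h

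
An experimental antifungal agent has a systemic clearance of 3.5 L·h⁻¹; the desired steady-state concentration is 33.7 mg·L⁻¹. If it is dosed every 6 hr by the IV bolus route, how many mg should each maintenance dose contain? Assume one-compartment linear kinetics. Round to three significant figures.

At steady state, dose per interval replaces the amount cleared in that interval: D/τ = CL·Css.
D = CL × Css × τ = 3.500 × 33.7 × 6 = 707.7 mg

708 mg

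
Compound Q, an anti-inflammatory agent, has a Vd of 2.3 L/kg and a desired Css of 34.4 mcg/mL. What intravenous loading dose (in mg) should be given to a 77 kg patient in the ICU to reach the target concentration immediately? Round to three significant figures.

Vd(total) = 77 kg × 2.3 L/kg = 177.1 L
LD = Vd × C = 177.1 × 34.40 = 6092 mg

6090 mg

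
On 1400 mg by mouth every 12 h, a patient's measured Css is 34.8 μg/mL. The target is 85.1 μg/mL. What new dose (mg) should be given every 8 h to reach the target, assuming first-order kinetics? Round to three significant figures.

2280 mg

With linear kinetics, Css is proportional to dose rate (D/τ) at fixed clearance.
D₂ = D₁ × (Css,target / Css,current) × (τ₂/τ₁) = 1400 × (85.1/34.8) × (8/12) = 2282 mg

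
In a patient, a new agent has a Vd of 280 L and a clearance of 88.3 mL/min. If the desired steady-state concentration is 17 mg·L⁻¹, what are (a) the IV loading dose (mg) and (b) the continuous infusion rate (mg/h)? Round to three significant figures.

LD = Vd · C_target = 280.0 × 17 = 4760 mg
CL = 88.3 mL/min × 60/1000 = 5.298 L/h
Maintenance infusion rate = CL × Css = 5.298 × 17 = 90.07 mg/h

(a) 4760 mg; (b) 90.1 mg/h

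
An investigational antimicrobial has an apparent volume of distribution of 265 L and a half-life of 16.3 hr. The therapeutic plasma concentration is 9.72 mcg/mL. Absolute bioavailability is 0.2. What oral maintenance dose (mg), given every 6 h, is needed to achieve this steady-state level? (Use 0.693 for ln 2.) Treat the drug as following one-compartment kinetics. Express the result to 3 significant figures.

k = 0.693/16.3 = 0.04252 h⁻¹, so CL = k·Vd = 0.04252 × 265.0 = 11.27 L/h
D = CL × Css × τ / F = 11.27 × 9.72 × 6 / 0.2 = 3286 mg

3290 mg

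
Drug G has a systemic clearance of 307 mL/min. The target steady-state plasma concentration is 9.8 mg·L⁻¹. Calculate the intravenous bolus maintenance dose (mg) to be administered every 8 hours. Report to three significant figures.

1440 mg

CL = 307 mL/min × 60/1000 = 18.42 L/h
At steady state, dose per interval replaces the amount cleared in that interval: D/τ = CL·Css.
D = CL × Css × τ = 18.42 × 9.8 × 8 = 1444 mg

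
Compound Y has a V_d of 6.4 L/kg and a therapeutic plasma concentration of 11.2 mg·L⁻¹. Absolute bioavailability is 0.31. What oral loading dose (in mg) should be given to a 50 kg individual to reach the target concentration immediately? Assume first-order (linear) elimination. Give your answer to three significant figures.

Total Vd = 6.4 × 50 = 320.0 L
The loading dose fills Vd to the target concentration.
LD = Vd × C / F = 320.0 × 11.20 / 0.31 = 11560 mg

11600 mg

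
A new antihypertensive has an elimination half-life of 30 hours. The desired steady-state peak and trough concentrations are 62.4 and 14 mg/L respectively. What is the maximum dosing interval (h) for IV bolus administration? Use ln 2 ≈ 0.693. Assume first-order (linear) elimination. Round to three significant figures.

k = 0.693 / t½ = 0.693 / 30 = 0.02310 h⁻¹
Between IV bolus doses, concentration decays as C = C₀·e^(−kτ), so C_peak/C_trough = e^(kτ).
τ_max = ln(C_peak/C_trough) / k = ln(62.4/14) / 0.02310 = 1.495 / 0.02310 = 64.72 h

64.7 h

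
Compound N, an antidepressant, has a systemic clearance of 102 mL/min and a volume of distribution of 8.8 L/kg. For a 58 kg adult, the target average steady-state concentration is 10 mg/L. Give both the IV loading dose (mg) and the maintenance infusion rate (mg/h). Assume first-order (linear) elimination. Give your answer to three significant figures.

Vd = 8.8 L/kg × 58 kg = 510.4 L
Loading dose = Vd × C = 510.4 × 10 = 5104 mg
CL = 102 mL/min = 102 × 0.06 = 6.120 L/h
Maintenance: replace elimination → rate = CL × Css = 6.120 × 10 = 61.20 mg/h

(a) 5100 mg; (b) 61.2 mg/h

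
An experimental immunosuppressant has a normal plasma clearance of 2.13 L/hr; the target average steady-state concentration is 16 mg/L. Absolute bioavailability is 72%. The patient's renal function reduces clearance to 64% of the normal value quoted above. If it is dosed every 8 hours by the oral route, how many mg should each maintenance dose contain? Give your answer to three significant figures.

242 mg

Patient clearance = 0.64 × 2.130 = 1.363 L/h
At steady state, dose per interval replaces the amount cleared in that interval: F·D/τ = CL·Css.
D = CL × Css × τ / F = 1.363 × 16 × 8 / 0.72 = 242.3 mg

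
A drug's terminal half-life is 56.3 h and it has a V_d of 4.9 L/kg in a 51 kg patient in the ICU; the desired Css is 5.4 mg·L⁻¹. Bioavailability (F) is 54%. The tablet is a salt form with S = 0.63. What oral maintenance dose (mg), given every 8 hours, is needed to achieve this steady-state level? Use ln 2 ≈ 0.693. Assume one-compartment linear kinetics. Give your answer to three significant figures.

391 mg

Vd = 4.9 L/kg × 51 kg = 249.9 L
CL = ln 2 · Vd / t½ = 0.693 × 249.9 / 56.3 = 3.076 L/h
D = CL × Css × τ / F / S = 3.076 × 5.4 × 8 / 0.54 / 0.63 = 390.6 mg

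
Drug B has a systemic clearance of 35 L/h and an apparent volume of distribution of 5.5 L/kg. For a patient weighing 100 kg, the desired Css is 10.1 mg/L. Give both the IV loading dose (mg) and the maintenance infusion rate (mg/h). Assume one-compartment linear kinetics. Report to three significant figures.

Total Vd = 5.5 × 100 = 550.0 L
Loading: fill Vd to C_target → 550.0 L × 10.1 mg/L = 5555 mg
Infusion rate = 35.00 L/h × 10.1 mg/L = 353.5 mg/h

(a) 5560 mg; (b) 354 mg/h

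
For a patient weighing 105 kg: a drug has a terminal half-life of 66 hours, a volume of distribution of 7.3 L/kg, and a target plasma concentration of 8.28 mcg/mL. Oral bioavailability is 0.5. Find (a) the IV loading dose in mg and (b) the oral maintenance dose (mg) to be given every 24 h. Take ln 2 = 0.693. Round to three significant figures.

(a) 6350 mg; (b) 3200 mg

Total Vd = 7.3 × 105 = 766.5 L
LD = Vd × C = 766.5 × 8.28 = 6347 mg
CL = 0.693 × Vd / t½ = 0.693 × 766.5 / 66 = 8.048 L/h
D = CL × Css × τ / F = 8.048 × 8.28 × 24 / 0.5 = 3199 mg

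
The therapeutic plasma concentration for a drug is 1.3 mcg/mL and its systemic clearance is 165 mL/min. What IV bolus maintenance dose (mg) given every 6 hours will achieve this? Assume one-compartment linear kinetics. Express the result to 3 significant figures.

77.2 mg

CL = 165 mL/min = 165 × 0.06 = 9.900 L/h
D = CL × Css × τ = 9.900 × 1.3 × 6 = 77.22 mg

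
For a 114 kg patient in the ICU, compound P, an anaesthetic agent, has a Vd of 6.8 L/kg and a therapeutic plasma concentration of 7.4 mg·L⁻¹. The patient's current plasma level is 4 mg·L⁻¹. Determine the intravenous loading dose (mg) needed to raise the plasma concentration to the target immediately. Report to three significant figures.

Total Vd = 6.8 × 114 = 775.2 L
The loading dose fills Vd to the target concentration.
Concentration deficit ΔC = 7.4 − 4 = 3.400 mg/L
LD = Vd × ΔC = 775.2 × 3.400 = 2636 mg

2640 mg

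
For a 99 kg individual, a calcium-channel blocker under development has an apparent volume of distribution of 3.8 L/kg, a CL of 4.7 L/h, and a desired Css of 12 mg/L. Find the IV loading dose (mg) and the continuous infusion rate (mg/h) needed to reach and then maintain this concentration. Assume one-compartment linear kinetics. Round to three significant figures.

Vd(total) = 99 kg × 3.8 L/kg = 376.2 L
Loading dose = Vd × C = 376.2 × 12 = 4514 mg
Maintenance: replace elimination → rate = CL × Css = 4.700 × 12 = 56.40 mg/h

(a) 4510 mg; (b) 56.4 mg/h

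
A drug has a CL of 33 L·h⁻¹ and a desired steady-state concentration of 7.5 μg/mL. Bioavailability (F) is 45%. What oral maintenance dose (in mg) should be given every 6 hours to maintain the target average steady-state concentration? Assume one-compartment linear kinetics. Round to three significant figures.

3300 mg

D = CL × Css × τ / F = 33.00 × 7.5 × 6 / 0.45 = 3300 mg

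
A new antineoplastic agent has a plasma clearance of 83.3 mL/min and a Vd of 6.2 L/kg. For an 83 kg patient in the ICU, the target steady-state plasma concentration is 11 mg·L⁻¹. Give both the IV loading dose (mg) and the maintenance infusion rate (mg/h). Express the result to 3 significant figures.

Total Vd = 6.2 × 83 = 514.6 L
Loading dose = Vd × C = 514.6 × 11 = 5661 mg
Convert clearance: 83.3 mL/min × 60 min/h ÷ 1000 mL/L = 4.998 L/h
Maintenance: replace elimination → rate = CL × Css = 4.998 × 11 = 54.98 mg/h

(a) 5660 mg; (b) 55.0 mg/h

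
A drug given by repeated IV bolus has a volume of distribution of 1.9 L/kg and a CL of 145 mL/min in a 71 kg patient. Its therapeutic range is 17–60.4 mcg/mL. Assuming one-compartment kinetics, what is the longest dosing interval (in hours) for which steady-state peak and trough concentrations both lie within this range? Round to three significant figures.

19.7 h

Total Vd = 1.9 × 71 = 134.9 L
Convert clearance: 145 mL/min × 60 min/h ÷ 1000 mL/L = 8.700 L/h
k = CL / Vd = 8.700 / 134.9 = 0.06449 h⁻¹
Between IV bolus doses, concentration decays as C = C₀·e^(−kτ), so C_peak/C_trough = e^(kτ).
τ_max = ln(C_peak/C_trough) / k = ln(60.4/17) / 0.06449 = 1.268 / 0.06449 = 19.66 h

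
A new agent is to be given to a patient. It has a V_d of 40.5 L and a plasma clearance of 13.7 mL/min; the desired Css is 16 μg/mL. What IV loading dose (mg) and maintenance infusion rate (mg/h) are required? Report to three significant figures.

Loading dose = Vd × C = 40.50 × 16 = 648.0 mg
Convert clearance: 13.7 mL/min × 60 min/h ÷ 1000 mL/L = 0.8220 L/h
Maintenance infusion rate = CL × Css = 0.8220 × 16 = 13.15 mg/h

(a) 648 mg; (b) 13.2 mg/h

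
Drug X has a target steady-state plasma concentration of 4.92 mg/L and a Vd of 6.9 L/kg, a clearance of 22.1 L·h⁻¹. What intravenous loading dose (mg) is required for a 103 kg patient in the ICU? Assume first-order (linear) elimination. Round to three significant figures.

3500 mg

Total Vd = 6.9 × 103 = 710.7 L
The loading dose fills Vd to the target concentration.
LD = Vd × C = 710.7 × 4.920 = 3497 mg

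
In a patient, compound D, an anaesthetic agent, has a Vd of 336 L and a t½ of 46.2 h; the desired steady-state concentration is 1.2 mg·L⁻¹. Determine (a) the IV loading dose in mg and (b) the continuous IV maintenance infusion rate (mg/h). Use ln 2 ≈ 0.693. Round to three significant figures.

LD = Vd × C = 336.0 × 1.2 = 403.2 mg
CL = 0.693 × Vd / t½ = 0.693 × 336.0 / 46.2 = 5.040 L/h
Infusion rate = CL × Css = 5.040 × 1.2 = 6.048 mg/h

(a) 403 mg; (b) 6.05 mg/h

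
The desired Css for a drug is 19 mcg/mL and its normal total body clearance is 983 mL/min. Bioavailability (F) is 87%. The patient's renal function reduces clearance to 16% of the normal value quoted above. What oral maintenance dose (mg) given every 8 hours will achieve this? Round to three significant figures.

Convert clearance: 983 mL/min × 60 min/h ÷ 1000 mL/L = 58.98 L/h
Patient clearance = 0.16 × 58.98 = 9.437 L/h
D = CL × Css × τ / F = 9.437 × 19 × 8 / 0.87 = 1649 mg

1650 mg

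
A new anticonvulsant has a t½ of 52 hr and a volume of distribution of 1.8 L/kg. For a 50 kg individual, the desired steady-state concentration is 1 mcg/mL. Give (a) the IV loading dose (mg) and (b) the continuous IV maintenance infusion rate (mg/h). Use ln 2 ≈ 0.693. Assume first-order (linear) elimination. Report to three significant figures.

(a) 90.0 mg; (b) 1.20 mg/h

Total Vd = 1.8 × 50 = 90.00 L
LD = Vd × C = 90.00 × 1 = 90.00 mg
CL = 0.693 × Vd / t½ = 0.693 × 90.00 / 52 = 1.199 L/h
Infusion rate = CL × Css = 1.199 × 1 = 1.199 mg/h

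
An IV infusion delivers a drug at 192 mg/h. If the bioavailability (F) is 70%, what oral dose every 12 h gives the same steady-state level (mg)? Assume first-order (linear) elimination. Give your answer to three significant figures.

3290 mg

To maintain the same Css, the systemic dosing rate must be unchanged: F·D/τ = infusion rate.
D = rate × τ / F = 192 × 12 / 0.7 = 3291 mg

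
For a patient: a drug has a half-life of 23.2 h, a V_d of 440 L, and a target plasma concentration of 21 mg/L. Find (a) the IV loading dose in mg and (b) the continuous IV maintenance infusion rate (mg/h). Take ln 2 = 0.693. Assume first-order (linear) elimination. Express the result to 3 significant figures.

(a) 9240 mg; (b) 276 mg/h

LD = Vd × C = 440.0 × 21 = 9240 mg
CL = 0.693 × Vd / t½ = 0.693 × 440.0 / 23.2 = 13.14 L/h
Infusion rate = CL × Css = 13.14 × 21 = 275.9 mg/h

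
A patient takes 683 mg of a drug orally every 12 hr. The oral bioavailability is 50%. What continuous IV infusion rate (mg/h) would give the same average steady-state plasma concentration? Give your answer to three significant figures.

28.5 mg/h

Equivalent systemic input: infusion rate = F·D/τ.
Rate = 0.5 × 683 / 12 = 28.46 mg/h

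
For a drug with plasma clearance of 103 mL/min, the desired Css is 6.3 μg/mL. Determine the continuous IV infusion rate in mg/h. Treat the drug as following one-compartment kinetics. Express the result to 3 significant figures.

38.9 mg/h

CL = 103 mL/min = 103 × 0.06 = 6.180 L/h
At steady state, infusion rate equals elimination rate: rate in = CL × Css.
R₀ = 6.180 × 6.3 = 38.93 mg/h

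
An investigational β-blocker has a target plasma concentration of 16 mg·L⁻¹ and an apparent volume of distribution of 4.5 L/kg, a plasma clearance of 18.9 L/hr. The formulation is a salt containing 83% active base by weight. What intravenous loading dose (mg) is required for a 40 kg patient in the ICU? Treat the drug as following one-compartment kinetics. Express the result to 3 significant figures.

3470 mg

Vd(total) = 40 kg × 4.5 L/kg = 180.0 L
LD = Vd × C / S = 180.0 × 16.00 / 0.83 = 3470 mg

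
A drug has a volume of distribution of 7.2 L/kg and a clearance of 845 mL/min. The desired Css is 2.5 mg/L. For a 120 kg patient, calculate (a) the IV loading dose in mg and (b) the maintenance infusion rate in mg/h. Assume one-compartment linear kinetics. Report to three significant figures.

Total Vd = 7.2 × 120 = 864.0 L
Loading dose = Vd × C = 864.0 × 2.5 = 2160 mg
CL = 845 mL/min × 60/1000 = 50.70 L/h
Maintenance infusion rate = CL × Css = 50.70 × 2.5 = 126.8 mg/h

(a) 2160 mg; (b) 127 mg/h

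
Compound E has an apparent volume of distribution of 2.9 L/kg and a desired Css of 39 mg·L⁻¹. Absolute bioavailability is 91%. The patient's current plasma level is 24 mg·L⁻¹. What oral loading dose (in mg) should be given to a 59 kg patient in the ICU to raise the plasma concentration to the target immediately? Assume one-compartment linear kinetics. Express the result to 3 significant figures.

2820 mg

Total Vd = 2.9 × 59 = 171.1 L
The loading dose fills Vd to the target concentration.
Concentration deficit ΔC = 39 − 24 = 15.00 mg/L
LD = Vd × ΔC / F = 171.1 × 15.00 / 0.91 = 2820 mg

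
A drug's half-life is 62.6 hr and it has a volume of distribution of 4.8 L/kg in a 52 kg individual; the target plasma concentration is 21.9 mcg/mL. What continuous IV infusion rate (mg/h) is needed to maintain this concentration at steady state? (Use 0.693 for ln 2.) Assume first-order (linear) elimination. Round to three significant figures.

60.5 mg/h

Total Vd = 4.8 × 52 = 249.6 L
CL = 0.693 × Vd / t½ = 0.693 × 249.6 / 62.6 = 2.763 L/h
Infusion rate = CL × Css = 2.763 × 21.9 = 60.51 mg/h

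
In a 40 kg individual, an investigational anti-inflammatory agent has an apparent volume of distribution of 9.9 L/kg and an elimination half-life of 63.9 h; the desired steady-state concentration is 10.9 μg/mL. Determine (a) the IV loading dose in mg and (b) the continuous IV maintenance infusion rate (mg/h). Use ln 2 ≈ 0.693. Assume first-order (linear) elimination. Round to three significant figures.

Vd(total) = 40 kg × 9.9 L/kg = 396.0 L
LD = Vd × C = 396.0 × 10.9 = 4316 mg
CL = 0.693 × Vd / t½ = 0.693 × 396.0 / 63.9 = 4.295 L/h
Infusion rate = CL × Css = 4.295 × 10.9 = 46.82 mg/h

(a) 4320 mg; (b) 46.8 mg/h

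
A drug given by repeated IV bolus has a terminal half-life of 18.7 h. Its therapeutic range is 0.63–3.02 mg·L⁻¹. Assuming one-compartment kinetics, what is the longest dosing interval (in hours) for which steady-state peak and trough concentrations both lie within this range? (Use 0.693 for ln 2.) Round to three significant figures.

42.3 h

k = 0.693 / t½ = 0.693 / 18.7 = 0.03706 h⁻¹
Between IV bolus doses, concentration decays as C = C₀·e^(−kτ), so C_peak/C_trough = e^(kτ).
τ_max = ln(C_peak/C_trough) / k = ln(3.02/0.63) / 0.03706 = 1.567 / 0.03706 = 42.28 h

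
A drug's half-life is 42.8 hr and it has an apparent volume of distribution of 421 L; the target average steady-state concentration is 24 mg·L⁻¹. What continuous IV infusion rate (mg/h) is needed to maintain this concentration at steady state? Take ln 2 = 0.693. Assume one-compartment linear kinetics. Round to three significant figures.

CL = ln 2 · Vd / t½ = 0.693 × 421.0 / 42.8 = 6.817 L/h
Infusion rate = CL × Css = 6.817 × 24 = 163.6 mg/h

164 mg/h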